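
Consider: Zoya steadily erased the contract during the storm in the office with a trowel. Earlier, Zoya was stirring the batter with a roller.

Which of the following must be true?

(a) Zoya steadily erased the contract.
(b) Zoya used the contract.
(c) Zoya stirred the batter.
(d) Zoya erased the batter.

(a), (c)

(a) Entailed — every conjunct here is already in the original erasing event.
(b) Not entailed — the contract is the patient, not an instrument — Zoya used a trowel.
(c) Entailed — 'stir' is an activity; 'was stirring' entails that some stirring happened, so 'stirred' holds.
(d) Not entailed — Zoya erased the contract, not the batter; the batter belongs to the stirring event.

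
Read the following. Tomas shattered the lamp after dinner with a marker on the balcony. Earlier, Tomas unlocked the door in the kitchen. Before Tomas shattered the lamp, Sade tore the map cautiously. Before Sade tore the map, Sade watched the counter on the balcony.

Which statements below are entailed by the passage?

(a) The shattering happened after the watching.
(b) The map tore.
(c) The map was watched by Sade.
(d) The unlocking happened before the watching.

(a) Entailed — the narrative places the watching before the shattering.
(b) Entailed — 'Sade tore the map' is causative; it entails the inchoative 'the map tore'.
(c) Not entailed — Sade watched the counter, not the map; the map belongs to the tearing event.
(d) Not entailed — the narrative doesn't order the unlocking relative to the watching.

(a), (b)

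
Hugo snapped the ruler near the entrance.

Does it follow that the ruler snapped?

'Hugo snapped the ruler' is the causative; it entails the inchoative 'the ruler snapped'.

yes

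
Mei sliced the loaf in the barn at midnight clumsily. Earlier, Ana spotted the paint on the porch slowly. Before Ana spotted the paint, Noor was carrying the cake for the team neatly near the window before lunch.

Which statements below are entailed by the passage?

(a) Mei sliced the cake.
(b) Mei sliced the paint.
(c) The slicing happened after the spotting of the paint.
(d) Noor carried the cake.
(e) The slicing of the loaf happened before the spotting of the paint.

(c), (d)

(a) Not entailed — Mei sliced the loaf, not the cake; the cake belongs to the carrying event.
(b) Not entailed — Mei sliced the loaf, not the paint; the paint belongs to the spotting event.
(c) Entailed — the narrative places the spotting before the slicing.
(d) Entailed — 'carry' is an activity; 'was carrying' entails that some carrying happened, so 'carried' holds.
(e) Not entailed — the narrative places the spotting before the slicing, not after.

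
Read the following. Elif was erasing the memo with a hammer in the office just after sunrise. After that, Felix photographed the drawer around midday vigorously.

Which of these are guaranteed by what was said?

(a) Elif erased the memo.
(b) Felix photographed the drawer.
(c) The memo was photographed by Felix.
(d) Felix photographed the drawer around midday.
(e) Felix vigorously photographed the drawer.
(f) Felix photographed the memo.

(b), (d), (e)

(a) Not entailed — 'was erasing' is progressive on an accomplishment; it does not entail the completed 'erased'.
(b) Entailed — every conjunct here is already in the original photographing event.
(c) Not entailed — Felix photographed the drawer, not the memo; the memo belongs to the erasing event.
(d) Entailed — dropping 'vigorously' leaves a sub-description the original still satisfies.
(e) Entailed — the original entails any weakening of itself; this just drops 'around midday'.
(f) Not entailed — Felix photographed the drawer, not the memo; the memo belongs to the erasing event.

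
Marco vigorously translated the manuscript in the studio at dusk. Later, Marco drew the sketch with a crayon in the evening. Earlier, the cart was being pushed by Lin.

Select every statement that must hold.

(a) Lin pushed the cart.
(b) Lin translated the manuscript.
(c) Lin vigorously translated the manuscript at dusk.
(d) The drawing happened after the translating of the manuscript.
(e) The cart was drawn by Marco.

(a) Entailed — 'push' is an activity; 'was pushing' entails that some pushing happened, so 'pushed' holds.
(b) Not entailed — the passage has Marco translating the manuscript, not Lin.
(c) Not entailed — the passage has Marco translating the manuscript, not Lin.
(d) Entailed — the narrative places the translating before the drawing.
(e) Not entailed — Marco drew the sketch, not the cart; the cart belongs to the pushing event.

(a), (d)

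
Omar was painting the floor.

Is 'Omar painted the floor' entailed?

no

'was painting' is progressive; for an accomplishment like 'paint the floor', it doesn't entail completion.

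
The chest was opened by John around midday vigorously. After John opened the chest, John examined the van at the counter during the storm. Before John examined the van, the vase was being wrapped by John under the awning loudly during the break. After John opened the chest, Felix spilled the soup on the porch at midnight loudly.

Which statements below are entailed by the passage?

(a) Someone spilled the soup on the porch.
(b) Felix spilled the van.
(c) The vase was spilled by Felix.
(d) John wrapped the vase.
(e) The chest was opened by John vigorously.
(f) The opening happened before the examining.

(a) Entailed — the original entails any weakening of itself; this just drops 'at midnight', 'loudly' and generalizes the agent.
(b) Not entailed — Felix spilled the soup, not the van; the van belongs to the examining event.
(c) Not entailed — Felix spilled the soup, not the vase; the vase belongs to the wrapping event.
(d) Not entailed — 'was wrapping' is progressive on an accomplishment; it does not entail the completed 'wrapped'.
(e) Entailed — every conjunct here is already in the original opening event.
(f) Entailed — the narrative places the opening before the examining.

(a), (e), (f)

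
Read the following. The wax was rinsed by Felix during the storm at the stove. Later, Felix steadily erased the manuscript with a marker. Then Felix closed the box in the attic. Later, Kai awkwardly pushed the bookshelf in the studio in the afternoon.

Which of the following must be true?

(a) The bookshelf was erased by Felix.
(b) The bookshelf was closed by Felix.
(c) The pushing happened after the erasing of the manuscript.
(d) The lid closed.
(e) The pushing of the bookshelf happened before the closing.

(c)

(a) Not entailed — Felix erased the manuscript, not the bookshelf; the bookshelf belongs to the pushing event.
(b) Not entailed — Felix closed the box, not the bookshelf; the bookshelf belongs to the pushing event.
(c) Entailed — the narrative places the erasing before the pushing.
(d) Not entailed — the box is what closed, not the lid.
(e) Not entailed — the narrative places the closing before the pushing, not after.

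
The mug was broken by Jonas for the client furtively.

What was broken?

'the mug' marks the patient of the breaking event.

the mug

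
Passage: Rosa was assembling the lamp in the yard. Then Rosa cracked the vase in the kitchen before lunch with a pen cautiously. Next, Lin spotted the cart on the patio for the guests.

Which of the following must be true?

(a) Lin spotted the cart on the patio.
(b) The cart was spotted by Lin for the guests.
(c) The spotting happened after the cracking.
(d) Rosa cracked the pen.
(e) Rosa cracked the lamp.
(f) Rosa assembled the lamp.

(a), (b), (c)

(a) Entailed — the original entails any weakening of itself; this just drops 'for the guests'.
(b) Entailed — this follows by dropping conjuncts from the spotting event's description.
(c) Entailed — the narrative places the cracking before the spotting.
(d) Not entailed — the pen is the instrument, not what was cracked.
(e) Not entailed — Rosa cracked the vase, not the lamp; the lamp belongs to the assembling event.
(f) Not entailed — 'was assembling' is progressive on an accomplishment; it does not entail the completed 'assembled'.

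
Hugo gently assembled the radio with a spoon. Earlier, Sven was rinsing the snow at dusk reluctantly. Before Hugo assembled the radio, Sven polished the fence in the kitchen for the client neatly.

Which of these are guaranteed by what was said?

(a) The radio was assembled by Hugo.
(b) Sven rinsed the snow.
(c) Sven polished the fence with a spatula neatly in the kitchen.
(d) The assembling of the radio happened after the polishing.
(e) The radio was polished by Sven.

(a), (b), (d)

(a) Entailed — every conjunct here is already in the original assembling event.
(b) Entailed — 'rinse' is an activity; 'was rinsing' entails that some rinsing happened, so 'rinsed' holds.
(c) Not entailed — 'with a spatula' adds information not in the original event.
(d) Entailed — the narrative places the polishing before the assembling.
(e) Not entailed — Sven polished the fence, not the radio; the radio belongs to the assembling event.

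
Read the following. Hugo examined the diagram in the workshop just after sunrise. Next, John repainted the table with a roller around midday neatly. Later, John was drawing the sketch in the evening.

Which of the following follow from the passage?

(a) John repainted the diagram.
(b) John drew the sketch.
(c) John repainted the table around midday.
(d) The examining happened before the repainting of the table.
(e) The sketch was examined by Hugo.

(c), (d)

(a) Not entailed — John repainted the table, not the diagram; the diagram belongs to the examining event.
(b) Not entailed — 'was drawing' is progressive on an accomplishment; it does not entail the completed 'drew'.
(c) Entailed — dropping 'with a roller', 'neatly' leaves a sub-description the original still satisfies.
(d) Entailed — the narrative places the examining before the repainting.
(e) Not entailed — Hugo examined the diagram, not the sketch; the sketch belongs to the drawing event.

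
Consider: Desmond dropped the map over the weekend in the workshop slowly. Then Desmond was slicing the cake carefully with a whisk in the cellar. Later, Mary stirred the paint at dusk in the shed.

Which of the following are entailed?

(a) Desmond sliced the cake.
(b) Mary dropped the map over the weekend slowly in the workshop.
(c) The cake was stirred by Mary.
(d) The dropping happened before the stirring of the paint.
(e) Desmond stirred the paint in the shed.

(a) Not entailed — 'was slicing' is progressive on an accomplishment; it does not entail the completed 'sliced'.
(b) Not entailed — the passage has Desmond dropping the map, not Mary.
(c) Not entailed — Mary stirred the paint, not the cake; the cake belongs to the slicing event.
(d) Entailed — the narrative places the dropping before the stirring.
(e) Not entailed — the passage has Mary stirring the paint, not Desmond.

(d)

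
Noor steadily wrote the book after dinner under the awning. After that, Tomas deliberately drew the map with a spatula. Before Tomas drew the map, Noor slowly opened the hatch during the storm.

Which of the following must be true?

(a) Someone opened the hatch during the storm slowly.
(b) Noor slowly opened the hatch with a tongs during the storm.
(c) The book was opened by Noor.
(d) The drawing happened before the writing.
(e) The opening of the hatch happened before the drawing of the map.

(a) Entailed — every conjunct here is already in the original opening event.
(b) Not entailed — 'with a tongs' adds information not in the original event.
(c) Not entailed — Noor opened the hatch, not the book; the book belongs to the writing event.
(d) Not entailed — the narrative places the writing before the drawing, not after.
(e) Entailed — the narrative places the opening before the drawing.

(a), (e)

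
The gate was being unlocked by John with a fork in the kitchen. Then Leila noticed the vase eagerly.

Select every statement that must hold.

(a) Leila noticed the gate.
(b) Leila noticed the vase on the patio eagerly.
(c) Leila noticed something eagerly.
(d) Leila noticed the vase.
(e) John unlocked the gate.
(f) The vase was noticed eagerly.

(a) Not entailed — Leila noticed the vase, not the gate; the gate belongs to the unlocking event.
(b) Not entailed — 'on the patio' adds information not in the original event.
(c) Entailed — this follows by dropping conjuncts from the noticing event's description.
(d) Entailed — the original entails any weakening of itself; this just drops 'eagerly'.
(e) Not entailed — 'was unlocking' is progressive on an accomplishment; it does not entail the completed 'unlocked'.
(f) Entailed — the original entails any weakening of itself; this just generalizes the agent.

(c), (d), (f)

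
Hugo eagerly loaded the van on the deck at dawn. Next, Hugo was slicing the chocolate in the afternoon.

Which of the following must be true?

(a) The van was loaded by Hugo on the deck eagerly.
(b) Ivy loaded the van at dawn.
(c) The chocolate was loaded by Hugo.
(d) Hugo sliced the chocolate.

(a) Entailed — the original entails any weakening of itself; this just drops 'at dawn'.
(b) Not entailed — the passage has Hugo loading the van, not Ivy.
(c) Not entailed — Hugo loaded the van, not the chocolate; the chocolate belongs to the slicing event.
(d) Not entailed — 'was slicing' is progressive on an accomplishment; it does not entail the completed 'sliced'.

(a)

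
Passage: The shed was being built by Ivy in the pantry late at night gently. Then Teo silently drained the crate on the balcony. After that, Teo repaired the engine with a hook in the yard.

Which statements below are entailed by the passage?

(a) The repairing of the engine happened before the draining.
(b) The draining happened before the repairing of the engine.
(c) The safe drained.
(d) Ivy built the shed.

(a) Not entailed — the narrative places the draining before the repairing, not after.
(b) Entailed — the narrative places the draining before the repairing.
(c) Not entailed — the crate is what drained, not the safe.
(d) Not entailed — 'was building' is progressive on an accomplishment; it does not entail the completed 'built'.

(b)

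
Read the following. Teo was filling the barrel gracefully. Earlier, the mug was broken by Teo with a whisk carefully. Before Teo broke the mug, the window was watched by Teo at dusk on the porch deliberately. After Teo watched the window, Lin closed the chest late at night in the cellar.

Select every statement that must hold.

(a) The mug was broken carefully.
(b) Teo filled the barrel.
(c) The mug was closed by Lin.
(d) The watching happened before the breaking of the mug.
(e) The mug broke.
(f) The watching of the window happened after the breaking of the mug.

(a), (d), (e)

(a) Entailed — the original entails any weakening of itself; this just drops 'with a whisk' and generalizes the agent.
(b) Not entailed — 'was filling' is progressive on an accomplishment; it does not entail the completed 'filled'.
(c) Not entailed — Lin closed the chest, not the mug; the mug belongs to the breaking event.
(d) Entailed — the narrative places the watching before the breaking.
(e) Entailed — 'Teo broke the mug' is causative; it entails the inchoative 'the mug broke'.
(f) Not entailed — the narrative places the watching before the breaking, not after.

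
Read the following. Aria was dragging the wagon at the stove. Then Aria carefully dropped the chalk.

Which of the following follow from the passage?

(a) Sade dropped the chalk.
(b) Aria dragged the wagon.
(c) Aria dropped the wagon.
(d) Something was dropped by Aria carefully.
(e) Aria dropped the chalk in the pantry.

(b), (d)

(a) Not entailed — the passage has Aria dropping the chalk, not Sade.
(b) Entailed — 'drag' is an activity; 'was dragging' entails that some dragging happened, so 'dragged' holds.
(c) Not entailed — Aria dropped the chalk, not the wagon; the wagon belongs to the dragging event.
(d) Entailed — this follows by dropping conjuncts from the dropping event's description.
(e) Not entailed — 'in the pantry' adds information not in the original event.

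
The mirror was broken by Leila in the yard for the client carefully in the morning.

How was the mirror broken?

carefully

'carefully' marks the manner of the breaking event.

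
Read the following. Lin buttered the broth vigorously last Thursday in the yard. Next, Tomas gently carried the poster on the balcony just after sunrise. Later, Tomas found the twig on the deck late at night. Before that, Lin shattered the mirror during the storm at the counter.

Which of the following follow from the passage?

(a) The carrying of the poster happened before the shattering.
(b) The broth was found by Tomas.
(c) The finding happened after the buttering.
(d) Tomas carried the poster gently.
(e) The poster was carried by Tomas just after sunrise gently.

(c), (d), (e)

(a) Not entailed — the narrative doesn't order the carrying relative to the shattering.
(b) Not entailed — Tomas found the twig, not the broth; the broth belongs to the buttering event.
(c) Entailed — the narrative places the buttering before the finding.
(d) Entailed — the original entails any weakening of itself; this just drops 'on the balcony', 'just after sunrise'.
(e) Entailed — the original entails any weakening of itself; this just drops 'on the balcony'.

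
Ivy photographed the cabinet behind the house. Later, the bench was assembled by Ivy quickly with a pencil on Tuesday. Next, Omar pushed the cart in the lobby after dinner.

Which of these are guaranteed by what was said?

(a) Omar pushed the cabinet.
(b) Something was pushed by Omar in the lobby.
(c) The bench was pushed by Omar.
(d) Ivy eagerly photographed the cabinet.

(b)

(a) Not entailed — Omar pushed the cart, not the cabinet; the cabinet belongs to the photographing event.
(b) Entailed — this follows by dropping conjuncts from the pushing event's description.
(c) Not entailed — Omar pushed the cart, not the bench; the bench belongs to the assembling event.
(d) Not entailed — 'eagerly' adds information not in the original event.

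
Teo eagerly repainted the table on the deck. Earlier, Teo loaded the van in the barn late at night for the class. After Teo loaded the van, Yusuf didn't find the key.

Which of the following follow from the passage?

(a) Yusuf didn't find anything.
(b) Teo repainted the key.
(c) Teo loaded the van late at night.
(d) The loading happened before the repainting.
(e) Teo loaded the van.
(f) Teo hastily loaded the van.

(c), (d), (e)

(a) Not entailed — the original only denies this specific event; Yusuf may have found something else.
(b) Not entailed — Teo repainted the table, not the key; the key belongs to the finding event.
(c) Entailed — every conjunct here is already in the original loading event.
(d) Entailed — the narrative places the loading before the repainting.
(e) Entailed — dropping 'late at night', 'for the class', 'in the barn' leaves a sub-description the original still satisfies.
(f) Not entailed — 'hastily' adds information not in the original event.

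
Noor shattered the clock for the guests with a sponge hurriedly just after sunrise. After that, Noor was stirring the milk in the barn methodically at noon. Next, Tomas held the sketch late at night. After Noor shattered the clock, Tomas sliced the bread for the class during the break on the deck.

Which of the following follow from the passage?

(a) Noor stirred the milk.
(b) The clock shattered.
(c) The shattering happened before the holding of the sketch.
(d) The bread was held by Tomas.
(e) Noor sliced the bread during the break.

(a), (b), (c)

(a) Entailed — 'stir' is an activity; 'was stirring' entails that some stirring happened, so 'stirred' holds.
(b) Entailed — 'Noor shattered the clock' is causative; it entails the inchoative 'the clock shattered'.
(c) Entailed — the narrative places the shattering before the holding.
(d) Not entailed — Tomas held the sketch, not the bread; the bread belongs to the slicing event.
(e) Not entailed — the passage has Tomas slicing the bread, not Noor.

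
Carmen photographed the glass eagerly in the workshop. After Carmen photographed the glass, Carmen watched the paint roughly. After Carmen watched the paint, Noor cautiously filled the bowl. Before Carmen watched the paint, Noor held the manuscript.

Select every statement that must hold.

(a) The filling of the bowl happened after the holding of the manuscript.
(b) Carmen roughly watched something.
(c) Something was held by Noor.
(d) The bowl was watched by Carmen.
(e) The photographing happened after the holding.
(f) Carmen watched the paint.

(a) Entailed — the narrative places the holding before the filling.
(b) Entailed — the original entails any weakening of itself; this just generalizes the patient.
(c) Entailed — generalizing the patient leaves a sub-description the original still satisfies.
(d) Not entailed — Carmen watched the paint, not the bowl; the bowl belongs to the filling event.
(e) Not entailed — the narrative doesn't order the holding relative to the photographing.
(f) Entailed — the original entails any weakening of itself; this just drops 'roughly'.

(a), (b), (c), (f)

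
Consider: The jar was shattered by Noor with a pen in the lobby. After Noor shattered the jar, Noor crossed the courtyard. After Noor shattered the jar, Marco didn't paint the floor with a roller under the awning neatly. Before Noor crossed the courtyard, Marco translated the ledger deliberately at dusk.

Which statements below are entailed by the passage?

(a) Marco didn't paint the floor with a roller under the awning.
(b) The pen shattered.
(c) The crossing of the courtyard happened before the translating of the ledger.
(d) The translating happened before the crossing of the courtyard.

(d)

(a) Not entailed — dropping 'neatly' under negation is not valid — the original leaves open that Marco painted the floor some other way.
(b) Not entailed — the jar is what shattered, not the pen.
(c) Not entailed — the narrative places the translating before the crossing, not after.
(d) Entailed — the narrative places the translating before the crossing.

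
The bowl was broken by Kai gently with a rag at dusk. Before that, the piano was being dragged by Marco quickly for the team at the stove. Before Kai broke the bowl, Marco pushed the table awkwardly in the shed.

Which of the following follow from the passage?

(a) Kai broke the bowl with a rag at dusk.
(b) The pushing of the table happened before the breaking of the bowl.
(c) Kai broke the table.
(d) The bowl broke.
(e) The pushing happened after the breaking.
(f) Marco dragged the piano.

(a), (b), (d), (f)

(a) Entailed — the original entails any weakening of itself; this just drops 'gently'.
(b) Entailed — the narrative places the pushing before the breaking.
(c) Not entailed — Kai broke the bowl, not the table; the table belongs to the pushing event.
(d) Entailed — 'Kai broke the bowl' is causative; it entails the inchoative 'the bowl broke'.
(e) Not entailed — the narrative places the pushing before the breaking, not after.
(f) Entailed — 'drag' is an activity; 'was dragging' entails that some dragging happened, so 'dragged' holds.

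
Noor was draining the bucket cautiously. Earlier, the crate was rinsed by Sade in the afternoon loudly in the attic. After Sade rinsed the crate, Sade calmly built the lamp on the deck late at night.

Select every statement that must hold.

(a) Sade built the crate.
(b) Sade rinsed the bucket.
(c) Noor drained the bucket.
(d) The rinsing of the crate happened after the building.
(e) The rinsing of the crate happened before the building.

(a) Not entailed — Sade built the lamp, not the crate; the crate belongs to the rinsing event.
(b) Not entailed — Sade rinsed the crate, not the bucket; the bucket belongs to the draining event.
(c) Not entailed — 'was draining' is progressive on an accomplishment; it does not entail the completed 'drained'.
(d) Not entailed — the narrative places the rinsing before the building, not after.
(e) Entailed — the narrative places the rinsing before the building.

(e)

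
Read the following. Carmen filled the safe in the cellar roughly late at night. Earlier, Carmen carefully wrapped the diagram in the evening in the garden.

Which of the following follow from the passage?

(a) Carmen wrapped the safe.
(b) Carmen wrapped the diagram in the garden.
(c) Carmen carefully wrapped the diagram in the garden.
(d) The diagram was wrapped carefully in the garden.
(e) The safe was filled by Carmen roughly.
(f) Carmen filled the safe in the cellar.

(b), (c), (d), (e), (f)

(a) Not entailed — Carmen wrapped the diagram, not the safe; the safe belongs to the filling event.
(b) Entailed — every conjunct here is already in the original wrapping event.
(c) Entailed — dropping 'in the evening' leaves a sub-description the original still satisfies.
(d) Entailed — this follows by dropping conjuncts from the wrapping event's description.
(e) Entailed — the original entails any weakening of itself; this just drops 'late at night', 'in the cellar'.
(f) Entailed — dropping 'late at night', 'roughly' leaves a sub-description the original still satisfies.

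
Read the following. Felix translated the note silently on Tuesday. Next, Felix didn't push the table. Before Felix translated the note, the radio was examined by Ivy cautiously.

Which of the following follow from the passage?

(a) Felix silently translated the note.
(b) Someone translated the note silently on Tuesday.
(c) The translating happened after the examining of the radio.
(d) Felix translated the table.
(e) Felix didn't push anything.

(a), (b), (c)

(a) Entailed — dropping 'on Tuesday' leaves a sub-description the original still satisfies.
(b) Entailed — generalizing the agent leaves a sub-description the original still satisfies.
(c) Entailed — the narrative places the examining before the translating.
(d) Not entailed — Felix translated the note, not the table; the table belongs to the pushing event.
(e) Not entailed — the original only denies this specific event; Felix may have pushed something else.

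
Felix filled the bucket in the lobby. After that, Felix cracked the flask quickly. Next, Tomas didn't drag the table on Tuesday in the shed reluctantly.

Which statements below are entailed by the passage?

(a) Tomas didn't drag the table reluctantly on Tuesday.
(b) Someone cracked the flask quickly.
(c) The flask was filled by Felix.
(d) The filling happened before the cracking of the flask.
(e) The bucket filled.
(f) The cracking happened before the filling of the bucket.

(b), (d), (e)

(a) Not entailed — dropping 'in the shed' under negation is not valid — the original leaves open that Tomas dragged the table some other way.
(b) Entailed — this follows by dropping conjuncts from the cracking event's description.
(c) Not entailed — Felix filled the bucket, not the flask; the flask belongs to the cracking event.
(d) Entailed — the narrative places the filling before the cracking.
(e) Entailed — 'Felix filled the bucket' is causative; it entails the inchoative 'the bucket filled'.
(f) Not entailed — the narrative places the filling before the cracking, not after.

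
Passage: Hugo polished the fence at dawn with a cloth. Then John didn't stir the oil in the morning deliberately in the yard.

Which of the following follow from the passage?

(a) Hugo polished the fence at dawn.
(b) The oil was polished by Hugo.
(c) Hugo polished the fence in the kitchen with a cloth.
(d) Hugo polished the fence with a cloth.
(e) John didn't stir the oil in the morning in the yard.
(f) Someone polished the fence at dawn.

(a) Entailed — every conjunct here is already in the original polishing event.
(b) Not entailed — Hugo polished the fence, not the oil; the oil belongs to the stirring event.
(c) Not entailed — 'in the kitchen' adds information not in the original event.
(d) Entailed — the original entails any weakening of itself; this just drops 'at dawn'.
(e) Not entailed — dropping 'deliberately' under negation is not valid — the original leaves open that John stirred the oil some other way.
(f) Entailed — the original entails any weakening of itself; this just drops 'with a cloth' and generalizes the agent.

(a), (d), (f)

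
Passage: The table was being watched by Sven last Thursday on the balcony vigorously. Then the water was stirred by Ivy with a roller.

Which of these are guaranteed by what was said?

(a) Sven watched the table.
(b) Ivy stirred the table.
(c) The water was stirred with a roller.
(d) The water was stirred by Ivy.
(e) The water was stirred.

(a), (c), (d), (e)

(a) Entailed — 'watch' is an activity; 'was watching' entails that some watching happened, so 'watched' holds.
(b) Not entailed — Ivy stirred the water, not the table; the table belongs to the watching event.
(c) Entailed — generalizing the agent leaves a sub-description the original still satisfies.
(d) Entailed — this follows by dropping conjuncts from the stirring event's description.
(e) Entailed — this follows by dropping conjuncts from the stirring event's description.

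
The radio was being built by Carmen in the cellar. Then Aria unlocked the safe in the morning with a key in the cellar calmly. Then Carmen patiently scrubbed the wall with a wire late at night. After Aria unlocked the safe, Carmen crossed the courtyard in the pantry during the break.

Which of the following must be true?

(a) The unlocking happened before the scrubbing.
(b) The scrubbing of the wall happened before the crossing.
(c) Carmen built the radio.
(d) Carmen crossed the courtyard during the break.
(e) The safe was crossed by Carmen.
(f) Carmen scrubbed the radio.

(a), (d)

(a) Entailed — the narrative places the unlocking before the scrubbing.
(b) Not entailed — the narrative doesn't order the scrubbing relative to the crossing.
(c) Not entailed — 'was building' is progressive on an accomplishment; it does not entail the completed 'built'.
(d) Entailed — this follows by dropping conjuncts from the crossing event's description.
(e) Not entailed — Carmen crossed the courtyard, not the safe; the safe belongs to the unlocking event.
(f) Not entailed — Carmen scrubbed the wall, not the radio; the radio belongs to the building event.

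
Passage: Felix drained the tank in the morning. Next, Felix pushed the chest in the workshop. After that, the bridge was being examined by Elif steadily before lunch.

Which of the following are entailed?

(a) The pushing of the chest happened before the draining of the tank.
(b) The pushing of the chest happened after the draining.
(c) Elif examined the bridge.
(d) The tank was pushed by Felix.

(a) Not entailed — the narrative places the draining before the pushing, not after.
(b) Entailed — the narrative places the draining before the pushing.
(c) Entailed — 'examine' is an activity; 'was examining' entails that some examining happened, so 'examined' holds.
(d) Not entailed — Felix pushed the chest, not the tank; the tank belongs to the draining event.

(b), (c)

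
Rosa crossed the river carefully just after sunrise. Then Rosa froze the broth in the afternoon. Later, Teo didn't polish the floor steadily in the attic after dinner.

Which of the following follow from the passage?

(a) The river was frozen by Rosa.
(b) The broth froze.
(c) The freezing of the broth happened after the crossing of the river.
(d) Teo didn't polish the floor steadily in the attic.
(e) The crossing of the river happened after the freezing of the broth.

(b), (c)

(a) Not entailed — Rosa froze the broth, not the river; the river belongs to the crossing event.
(b) Entailed — 'Rosa froze the broth' is causative; it entails the inchoative 'the broth froze'.
(c) Entailed — the narrative places the crossing before the freezing.
(d) Not entailed — dropping 'after dinner' under negation is not valid — the original leaves open that Teo polished the floor some other way.
(e) Not entailed — the narrative places the crossing before the freezing, not after.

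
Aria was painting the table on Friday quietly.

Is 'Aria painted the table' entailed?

'was painting' is progressive; for an accomplishment like 'paint the table', it doesn't entail completion.

no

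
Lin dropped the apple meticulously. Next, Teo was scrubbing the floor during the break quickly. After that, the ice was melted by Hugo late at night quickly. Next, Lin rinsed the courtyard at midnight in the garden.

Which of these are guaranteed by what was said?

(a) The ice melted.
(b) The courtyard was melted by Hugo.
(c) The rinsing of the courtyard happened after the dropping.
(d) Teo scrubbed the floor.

(a), (c), (d)

(a) Entailed — 'Hugo melted the ice' is causative; it entails the inchoative 'the ice melted'.
(b) Not entailed — Hugo melted the ice, not the courtyard; the courtyard belongs to the rinsing event.
(c) Entailed — the narrative places the dropping before the rinsing.
(d) Entailed — 'scrub' is an activity; 'was scrubbing' entails that some scrubbing happened, so 'scrubbed' holds.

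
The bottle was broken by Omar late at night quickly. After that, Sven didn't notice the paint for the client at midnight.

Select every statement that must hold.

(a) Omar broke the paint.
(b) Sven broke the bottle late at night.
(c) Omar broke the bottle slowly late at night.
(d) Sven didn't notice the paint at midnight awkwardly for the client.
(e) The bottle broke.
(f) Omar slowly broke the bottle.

(d), (e)

(a) Not entailed — Omar broke the bottle, not the paint; the paint belongs to the noticing event.
(b) Not entailed — the passage has Omar breaking the bottle, not Sven.
(c) Not entailed — 'slowly' adds a manner not in (and inconsistent with) the original.
(d) Entailed — under negation, adding a further restriction is entailed: if no such noticing event occurred, none occurred awkwardly either.
(e) Entailed — 'Omar broke the bottle' is causative; it entails the inchoative 'the bottle broke'.
(f) Not entailed — 'slowly' adds a manner not in (and inconsistent with) the original.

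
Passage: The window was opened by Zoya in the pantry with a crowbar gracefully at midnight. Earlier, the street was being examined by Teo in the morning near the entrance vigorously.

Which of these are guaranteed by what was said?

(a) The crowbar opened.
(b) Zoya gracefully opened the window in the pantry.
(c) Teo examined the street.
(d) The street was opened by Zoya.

(a) Not entailed — the window is what opened, not the crowbar.
(b) Entailed — this follows by dropping conjuncts from the opening event's description.
(c) Entailed — 'examine' is an activity; 'was examining' entails that some examining happened, so 'examined' holds.
(d) Not entailed — Zoya opened the window, not the street; the street belongs to the examining event.

(b), (c)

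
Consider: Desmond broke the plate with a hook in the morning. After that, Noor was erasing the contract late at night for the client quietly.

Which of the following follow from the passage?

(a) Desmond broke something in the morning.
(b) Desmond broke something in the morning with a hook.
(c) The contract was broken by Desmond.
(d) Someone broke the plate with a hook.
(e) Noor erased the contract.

(a), (b), (d)

(a) Entailed — this follows by dropping conjuncts from the breaking event's description.
(b) Entailed — this follows by dropping conjuncts from the breaking event's description.
(c) Not entailed — Desmond broke the plate, not the contract; the contract belongs to the erasing event.
(d) Entailed — every conjunct here is already in the original breaking event.
(e) Not entailed — 'was erasing' is progressive on an accomplishment; it does not entail the completed 'erased'.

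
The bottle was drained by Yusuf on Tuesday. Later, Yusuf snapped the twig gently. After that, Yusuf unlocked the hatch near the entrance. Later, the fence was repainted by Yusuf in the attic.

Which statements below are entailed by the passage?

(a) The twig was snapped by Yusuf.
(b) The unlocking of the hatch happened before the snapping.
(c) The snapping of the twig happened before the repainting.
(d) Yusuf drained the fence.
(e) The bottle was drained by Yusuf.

(a) Entailed — dropping 'gently' leaves a sub-description the original still satisfies.
(b) Not entailed — the narrative places the snapping before the unlocking, not after.
(c) Entailed — the narrative places the snapping before the repainting.
(d) Not entailed — Yusuf drained the bottle, not the fence; the fence belongs to the repainting event.
(e) Entailed — this follows by dropping conjuncts from the draining event's description.

(a), (c), (e)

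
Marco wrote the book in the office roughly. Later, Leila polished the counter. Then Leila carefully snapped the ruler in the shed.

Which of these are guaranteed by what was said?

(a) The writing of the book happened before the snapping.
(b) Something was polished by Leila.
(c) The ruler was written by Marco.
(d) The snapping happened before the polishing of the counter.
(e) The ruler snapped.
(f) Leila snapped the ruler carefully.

(a), (b), (e), (f)

(a) Entailed — the narrative places the writing before the snapping.
(b) Entailed — every conjunct here is already in the original polishing event.
(c) Not entailed — Marco wrote the book, not the ruler; the ruler belongs to the snapping event.
(d) Not entailed — the narrative places the polishing before the snapping, not after.
(e) Entailed — 'Leila snapped the ruler' is causative; it entails the inchoative 'the ruler snapped'.
(f) Entailed — every conjunct here is already in the original snapping event.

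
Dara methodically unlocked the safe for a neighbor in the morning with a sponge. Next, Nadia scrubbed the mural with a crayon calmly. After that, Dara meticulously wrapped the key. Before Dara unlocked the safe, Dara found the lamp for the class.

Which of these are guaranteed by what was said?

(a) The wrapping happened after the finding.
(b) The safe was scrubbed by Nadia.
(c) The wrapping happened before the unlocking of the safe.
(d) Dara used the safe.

(a)

(a) Entailed — the narrative places the finding before the wrapping.
(b) Not entailed — Nadia scrubbed the mural, not the safe; the safe belongs to the unlocking event.
(c) Not entailed — the narrative places the unlocking before the wrapping, not after.
(d) Not entailed — the safe is the patient, not an instrument — Dara used a sponge.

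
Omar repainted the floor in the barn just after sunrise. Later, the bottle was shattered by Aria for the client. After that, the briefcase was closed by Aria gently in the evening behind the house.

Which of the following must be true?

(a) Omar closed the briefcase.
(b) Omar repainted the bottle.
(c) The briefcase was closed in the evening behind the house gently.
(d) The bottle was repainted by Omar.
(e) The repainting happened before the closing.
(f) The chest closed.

(a) Not entailed — the passage has Aria closing the briefcase, not Omar.
(b) Not entailed — Omar repainted the floor, not the bottle; the bottle belongs to the shattering event.
(c) Entailed — this follows by dropping conjuncts from the closing event's description.
(d) Not entailed — Omar repainted the floor, not the bottle; the bottle belongs to the shattering event.
(e) Entailed — the narrative places the repainting before the closing.
(f) Not entailed — the briefcase is what closed, not the chest.

(c), (e)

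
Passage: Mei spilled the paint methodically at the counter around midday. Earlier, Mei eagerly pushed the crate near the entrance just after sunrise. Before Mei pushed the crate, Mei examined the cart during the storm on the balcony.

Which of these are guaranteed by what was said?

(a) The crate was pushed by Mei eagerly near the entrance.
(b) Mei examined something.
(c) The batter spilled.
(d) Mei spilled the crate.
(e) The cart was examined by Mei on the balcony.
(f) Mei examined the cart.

(a), (b), (e), (f)

(a) Entailed — dropping 'just after sunrise' leaves a sub-description the original still satisfies.
(b) Entailed — dropping 'on the balcony', 'during the storm' and generalizing the patient leaves a sub-description the original still satisfies.
(c) Not entailed — the paint is what spilled, not the batter.
(d) Not entailed — Mei spilled the paint, not the crate; the crate belongs to the pushing event.
(e) Entailed — dropping 'during the storm' leaves a sub-description the original still satisfies.
(f) Entailed — the original entails any weakening of itself; this just drops 'on the balcony', 'during the storm'.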